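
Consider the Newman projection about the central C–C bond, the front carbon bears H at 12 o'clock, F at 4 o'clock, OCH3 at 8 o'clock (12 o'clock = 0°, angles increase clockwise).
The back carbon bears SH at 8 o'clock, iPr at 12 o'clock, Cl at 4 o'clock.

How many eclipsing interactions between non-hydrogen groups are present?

Non-H eclipsing pairs: F(120°)/Cl(120°); OCH3(240°)/SH(240°) — 2 interactions.

2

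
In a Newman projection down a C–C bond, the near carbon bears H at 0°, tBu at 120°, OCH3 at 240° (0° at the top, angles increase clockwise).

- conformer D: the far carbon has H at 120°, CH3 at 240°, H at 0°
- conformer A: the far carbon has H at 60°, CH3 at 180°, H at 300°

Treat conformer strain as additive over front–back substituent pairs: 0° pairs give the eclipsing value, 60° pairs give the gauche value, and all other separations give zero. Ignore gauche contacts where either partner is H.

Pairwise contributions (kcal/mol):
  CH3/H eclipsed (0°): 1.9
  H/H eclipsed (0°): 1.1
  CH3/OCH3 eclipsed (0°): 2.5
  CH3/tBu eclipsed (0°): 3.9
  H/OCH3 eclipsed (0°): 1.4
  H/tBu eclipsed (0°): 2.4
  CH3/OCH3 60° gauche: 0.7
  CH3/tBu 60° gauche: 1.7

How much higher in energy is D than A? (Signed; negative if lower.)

+3.6 kcal/mol

D is eclipsed. H at 0° is eclipsed with H at 0° (1.1); tBu at 120° is eclipsed with H at 120° (2.4); OCH3 at 240° is eclipsed with CH3 at 240° (2.5). Total 6.0 kcal/mol.
A is staggered. tBu at 120° is gauche with CH3 at 180° (1.7); OCH3 at 240° is gauche with CH3 at 180° (0.7). Total 2.4 kcal/mol.
E(D) − E(A) = 6.0 − 2.4 = +3.6 kcal/mol.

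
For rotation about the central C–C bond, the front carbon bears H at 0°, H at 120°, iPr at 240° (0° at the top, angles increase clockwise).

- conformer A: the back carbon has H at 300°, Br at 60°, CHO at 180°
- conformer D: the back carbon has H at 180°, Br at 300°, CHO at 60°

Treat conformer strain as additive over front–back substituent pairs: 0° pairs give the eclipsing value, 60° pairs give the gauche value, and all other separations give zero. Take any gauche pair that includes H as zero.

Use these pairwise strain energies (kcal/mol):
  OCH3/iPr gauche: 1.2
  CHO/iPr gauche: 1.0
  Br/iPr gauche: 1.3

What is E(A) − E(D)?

A (staggered): iPr(240°)/CHO(180°) gauche 1.0 → 1.0 kcal/mol.
D (staggered): iPr(240°)/Br(300°) gauche 1.3 → 1.3 kcal/mol.
E(A) − E(D) = 1.0 − 1.3 = -0.3 kcal/mol.

-0.3 kcal/mol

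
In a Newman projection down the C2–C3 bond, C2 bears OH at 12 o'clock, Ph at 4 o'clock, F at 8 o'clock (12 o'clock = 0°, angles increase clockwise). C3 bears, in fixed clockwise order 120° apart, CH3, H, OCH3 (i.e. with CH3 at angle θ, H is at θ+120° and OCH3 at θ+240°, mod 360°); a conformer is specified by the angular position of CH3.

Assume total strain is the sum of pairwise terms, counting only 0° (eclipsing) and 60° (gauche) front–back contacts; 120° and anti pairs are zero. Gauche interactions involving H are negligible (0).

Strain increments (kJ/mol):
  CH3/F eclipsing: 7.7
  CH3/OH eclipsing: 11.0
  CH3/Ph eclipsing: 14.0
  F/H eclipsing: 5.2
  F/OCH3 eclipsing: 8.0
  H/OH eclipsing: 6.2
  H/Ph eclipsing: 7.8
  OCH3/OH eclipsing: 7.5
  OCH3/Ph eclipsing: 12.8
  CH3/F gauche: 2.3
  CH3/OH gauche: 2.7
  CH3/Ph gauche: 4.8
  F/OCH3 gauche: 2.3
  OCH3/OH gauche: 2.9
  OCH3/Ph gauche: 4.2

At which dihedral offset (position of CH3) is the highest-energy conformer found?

CH3 at 0° is eclipsed. OH at 0° is eclipsed with CH3 at 0° (11.0); Ph at 120° is eclipsed with H at 120° (7.8); F at 240° is eclipsed with OCH3 at 240° (8.0). Total 26.8 kJ/mol.
CH3 at 60° is staggered. OH at 0° is gauche with CH3 at 60° (2.7); OH at 0° is gauche with OCH3 at 300° (2.9); Ph at 120° is gauche with CH3 at 60° (4.8); F at 240° is gauche with OCH3 at 300° (2.3). Total 12.7 kJ/mol.
CH3 at 120° is eclipsed. OH at 0° is eclipsed with OCH3 at 0° (7.5); Ph at 120° is eclipsed with CH3 at 120° (14.0); F at 240° is eclipsed with H at 240° (5.2). Total 26.7 kJ/mol.
CH3 at 180° is staggered. OH at 0° is gauche with OCH3 at 60° (2.9); Ph at 120° is gauche with CH3 at 180° (4.8); Ph at 120° is gauche with OCH3 at 60° (4.2); F at 240° is gauche with CH3 at 180° (2.3). Total 14.2 kJ/mol.
CH3 at 240° is eclipsed. OH at 0° is eclipsed with H at 0° (6.2); Ph at 120° is eclipsed with OCH3 at 120° (12.8); F at 240° is eclipsed with CH3 at 240° (7.7). Total 26.7 kJ/mol.
CH3 at 300° is staggered. OH at 0° is gauche with CH3 at 300° (2.7); Ph at 120° is gauche with OCH3 at 180° (4.2); F at 240° is gauche with CH3 at 300° (2.3); F at 240° is gauche with OCH3 at 180° (2.3). Total 11.5 kJ/mol.
The maximum (26.8 kJ/mol) occurs with CH3 at 0°.

0°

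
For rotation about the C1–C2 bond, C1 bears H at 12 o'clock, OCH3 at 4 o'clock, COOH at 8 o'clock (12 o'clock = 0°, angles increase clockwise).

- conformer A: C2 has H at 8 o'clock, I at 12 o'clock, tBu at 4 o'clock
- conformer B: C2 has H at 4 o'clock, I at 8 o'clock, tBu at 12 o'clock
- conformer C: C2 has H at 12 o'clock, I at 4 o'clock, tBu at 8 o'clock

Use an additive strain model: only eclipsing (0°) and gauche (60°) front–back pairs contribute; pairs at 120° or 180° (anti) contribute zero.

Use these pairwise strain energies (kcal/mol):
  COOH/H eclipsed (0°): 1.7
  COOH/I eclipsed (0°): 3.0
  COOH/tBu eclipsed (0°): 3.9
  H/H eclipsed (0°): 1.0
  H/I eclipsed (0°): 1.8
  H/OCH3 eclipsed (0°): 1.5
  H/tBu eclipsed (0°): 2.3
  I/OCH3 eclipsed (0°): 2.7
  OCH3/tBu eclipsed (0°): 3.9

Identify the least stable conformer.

A (eclipsed): H–I eclipsed, OCH3–tBu eclipsed, COOH–H eclipsed; 1.8 + 3.9 + 1.7 = 7.4 kcal/mol.
B (eclipsed): H–tBu eclipsed, OCH3–H eclipsed, COOH–I eclipsed; 2.3 + 1.5 + 3.0 = 6.8 kcal/mol.
C (eclipsed): H–H eclipsed, OCH3–I eclipsed, COOH–tBu eclipsed; 1.0 + 2.7 + 3.9 = 7.6 kcal/mol.
C has the highest total (7.6 kcal/mol).

C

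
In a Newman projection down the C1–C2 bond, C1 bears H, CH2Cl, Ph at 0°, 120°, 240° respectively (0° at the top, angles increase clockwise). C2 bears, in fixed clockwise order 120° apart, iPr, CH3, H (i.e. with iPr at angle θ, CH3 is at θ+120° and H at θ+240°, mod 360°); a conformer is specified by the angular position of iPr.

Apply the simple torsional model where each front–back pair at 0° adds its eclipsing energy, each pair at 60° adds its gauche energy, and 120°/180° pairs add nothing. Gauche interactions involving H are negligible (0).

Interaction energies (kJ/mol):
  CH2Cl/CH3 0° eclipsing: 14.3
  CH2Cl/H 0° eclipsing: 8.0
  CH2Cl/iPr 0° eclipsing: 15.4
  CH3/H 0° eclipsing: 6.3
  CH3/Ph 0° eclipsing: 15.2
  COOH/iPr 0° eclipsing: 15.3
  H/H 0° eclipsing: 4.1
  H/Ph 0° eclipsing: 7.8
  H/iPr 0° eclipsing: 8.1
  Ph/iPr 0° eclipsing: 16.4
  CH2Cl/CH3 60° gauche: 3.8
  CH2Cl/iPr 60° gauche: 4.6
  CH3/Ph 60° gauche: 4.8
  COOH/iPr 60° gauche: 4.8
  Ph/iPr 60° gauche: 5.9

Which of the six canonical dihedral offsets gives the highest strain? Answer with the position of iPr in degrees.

iPr at 0° is eclipsed. H at 0° is eclipsed with iPr at 0° (8.1); CH2Cl at 120° is eclipsed with CH3 at 120° (14.3); Ph at 240° is eclipsed with H at 240° (7.8). Total 30.2 kJ/mol.
iPr at 60° is staggered. CH2Cl at 120° is gauche with iPr at 60° (4.6); CH2Cl at 120° is gauche with CH3 at 180° (3.8); Ph at 240° is gauche with CH3 at 180° (4.8). Total 13.2 kJ/mol.
iPr at 120° is eclipsed. H at 0° is eclipsed with H at 0° (4.1); CH2Cl at 120° is eclipsed with iPr at 120° (15.4); Ph at 240° is eclipsed with CH3 at 240° (15.2). Total 34.7 kJ/mol.
iPr at 180° is staggered. CH2Cl at 120° is gauche with iPr at 180° (4.6); Ph at 240° is gauche with iPr at 180° (5.9); Ph at 240° is gauche with CH3 at 300° (4.8). Total 15.3 kJ/mol.
iPr at 240° is eclipsed. H at 0° is eclipsed with CH3 at 0° (6.3); CH2Cl at 120° is eclipsed with H at 120° (8.0); Ph at 240° is eclipsed with iPr at 240° (16.4). Total 30.7 kJ/mol.
iPr at 300° is staggered. CH2Cl at 120° is gauche with CH3 at 60° (3.8); Ph at 240° is gauche with iPr at 300° (5.9). Total 9.7 kJ/mol.
The maximum (34.7 kJ/mol) occurs with iPr at 120°.

120°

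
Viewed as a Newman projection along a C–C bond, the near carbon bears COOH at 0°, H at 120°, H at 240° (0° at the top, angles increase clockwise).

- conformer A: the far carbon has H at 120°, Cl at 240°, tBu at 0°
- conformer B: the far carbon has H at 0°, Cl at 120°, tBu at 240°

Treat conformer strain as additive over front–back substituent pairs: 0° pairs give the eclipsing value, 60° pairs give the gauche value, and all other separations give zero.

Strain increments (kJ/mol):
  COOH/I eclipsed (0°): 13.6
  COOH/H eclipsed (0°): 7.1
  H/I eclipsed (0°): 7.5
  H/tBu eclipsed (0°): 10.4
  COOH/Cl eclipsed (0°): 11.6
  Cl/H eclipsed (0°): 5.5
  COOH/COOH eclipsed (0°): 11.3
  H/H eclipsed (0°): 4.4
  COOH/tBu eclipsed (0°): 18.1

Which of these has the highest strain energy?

A

A (eclipsed): COOH–tBu eclipsed, H–H eclipsed, H–Cl eclipsed; 18.1 + 4.4 + 5.5 = 28.0 kJ/mol.
B (eclipsed): COOH–H eclipsed, H–Cl eclipsed, H–tBu eclipsed; 7.1 + 5.5 + 10.4 = 23.0 kJ/mol.
A has the highest total (28.0 kJ/mol).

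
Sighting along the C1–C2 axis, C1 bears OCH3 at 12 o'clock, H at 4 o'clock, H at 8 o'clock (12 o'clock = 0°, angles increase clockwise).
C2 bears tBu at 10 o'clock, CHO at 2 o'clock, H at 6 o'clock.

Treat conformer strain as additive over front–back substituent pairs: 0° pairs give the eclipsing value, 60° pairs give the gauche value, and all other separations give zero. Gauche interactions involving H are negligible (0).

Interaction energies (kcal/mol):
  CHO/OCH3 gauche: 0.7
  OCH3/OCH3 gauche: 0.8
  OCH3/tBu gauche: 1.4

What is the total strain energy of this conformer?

This conformer (staggered): OCH3(0°)/tBu(300°) gauche 1.4; OCH3(0°)/CHO(60°) gauche 0.7 → 2.1 kcal/mol.

2.1 kcal/mol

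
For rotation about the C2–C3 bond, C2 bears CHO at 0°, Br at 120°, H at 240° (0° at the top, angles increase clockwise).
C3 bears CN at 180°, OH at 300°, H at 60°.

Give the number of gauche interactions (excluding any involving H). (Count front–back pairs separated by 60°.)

2

Non-H gauche pairs: CHO(0°)/OH(300°); Br(120°)/CN(180°) — 2 interactions.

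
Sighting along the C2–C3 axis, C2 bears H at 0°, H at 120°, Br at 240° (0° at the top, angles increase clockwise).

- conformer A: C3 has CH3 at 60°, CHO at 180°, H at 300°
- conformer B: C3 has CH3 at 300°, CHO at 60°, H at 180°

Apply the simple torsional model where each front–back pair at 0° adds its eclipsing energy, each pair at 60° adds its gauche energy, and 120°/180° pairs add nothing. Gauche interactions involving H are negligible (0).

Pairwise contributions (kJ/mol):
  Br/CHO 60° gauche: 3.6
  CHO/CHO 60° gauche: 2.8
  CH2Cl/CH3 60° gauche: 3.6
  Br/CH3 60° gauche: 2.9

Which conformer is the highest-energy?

A

A is staggered. Br at 240° is gauche with CHO at 180° (3.6). Total 3.6 kJ/mol.
B is staggered. Br at 240° is gauche with CH3 at 300° (2.9). Total 2.9 kJ/mol.
A has the highest total (3.6 kJ/mol).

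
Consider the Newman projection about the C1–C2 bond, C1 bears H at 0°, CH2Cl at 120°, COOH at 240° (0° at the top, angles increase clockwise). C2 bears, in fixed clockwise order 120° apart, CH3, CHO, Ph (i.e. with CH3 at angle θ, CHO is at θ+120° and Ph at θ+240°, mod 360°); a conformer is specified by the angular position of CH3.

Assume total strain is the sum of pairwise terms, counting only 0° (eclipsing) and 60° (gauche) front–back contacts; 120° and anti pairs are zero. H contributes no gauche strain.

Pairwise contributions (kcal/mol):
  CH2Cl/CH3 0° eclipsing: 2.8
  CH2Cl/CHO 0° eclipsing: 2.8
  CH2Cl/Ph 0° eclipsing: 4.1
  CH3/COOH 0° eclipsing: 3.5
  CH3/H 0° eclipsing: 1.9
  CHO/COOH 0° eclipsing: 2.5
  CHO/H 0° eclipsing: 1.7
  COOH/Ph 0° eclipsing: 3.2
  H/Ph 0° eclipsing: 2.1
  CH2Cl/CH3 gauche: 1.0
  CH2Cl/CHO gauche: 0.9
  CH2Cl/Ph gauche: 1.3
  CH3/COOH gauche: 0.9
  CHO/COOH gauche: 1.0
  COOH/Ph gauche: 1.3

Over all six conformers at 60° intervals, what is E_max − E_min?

CH3 at 0° is eclipsed. H at 0° is eclipsed with CH3 at 0° (1.9); CH2Cl at 120° is eclipsed with CHO at 120° (2.8); COOH at 240° is eclipsed with Ph at 240° (3.2). Total 7.9 kcal/mol.
CH3 at 60° is staggered. CH2Cl at 120° is gauche with CH3 at 60° (1.0); CH2Cl at 120° is gauche with CHO at 180° (0.9); COOH at 240° is gauche with CHO at 180° (1.0); COOH at 240° is gauche with Ph at 300° (1.3). Total 4.2 kcal/mol.
CH3 at 120° is eclipsed. H at 0° is eclipsed with Ph at 0° (2.1); CH2Cl at 120° is eclipsed with CH3 at 120° (2.8); COOH at 240° is eclipsed with CHO at 240° (2.5). Total 7.4 kcal/mol.
CH3 at 180° is staggered. CH2Cl at 120° is gauche with CH3 at 180° (1.0); CH2Cl at 120° is gauche with Ph at 60° (1.3); COOH at 240° is gauche with CH3 at 180° (0.9); COOH at 240° is gauche with CHO at 300° (1.0). Total 4.2 kcal/mol.
CH3 at 240° is eclipsed. H at 0° is eclipsed with CHO at 0° (1.7); CH2Cl at 120° is eclipsed with Ph at 120° (4.1); COOH at 240° is eclipsed with CH3 at 240° (3.5). Total 9.3 kcal/mol.
CH3 at 300° is staggered. CH2Cl at 120° is gauche with CHO at 60° (0.9); CH2Cl at 120° is gauche with Ph at 180° (1.3); COOH at 240° is gauche with CH3 at 300° (0.9); COOH at 240° is gauche with Ph at 180° (1.3). Total 4.4 kcal/mol.
Max at 240° (9.3 kcal/mol), min at 60° (4.2 kcal/mol); barrier = 5.1 kcal/mol.

5.1 kcal/mol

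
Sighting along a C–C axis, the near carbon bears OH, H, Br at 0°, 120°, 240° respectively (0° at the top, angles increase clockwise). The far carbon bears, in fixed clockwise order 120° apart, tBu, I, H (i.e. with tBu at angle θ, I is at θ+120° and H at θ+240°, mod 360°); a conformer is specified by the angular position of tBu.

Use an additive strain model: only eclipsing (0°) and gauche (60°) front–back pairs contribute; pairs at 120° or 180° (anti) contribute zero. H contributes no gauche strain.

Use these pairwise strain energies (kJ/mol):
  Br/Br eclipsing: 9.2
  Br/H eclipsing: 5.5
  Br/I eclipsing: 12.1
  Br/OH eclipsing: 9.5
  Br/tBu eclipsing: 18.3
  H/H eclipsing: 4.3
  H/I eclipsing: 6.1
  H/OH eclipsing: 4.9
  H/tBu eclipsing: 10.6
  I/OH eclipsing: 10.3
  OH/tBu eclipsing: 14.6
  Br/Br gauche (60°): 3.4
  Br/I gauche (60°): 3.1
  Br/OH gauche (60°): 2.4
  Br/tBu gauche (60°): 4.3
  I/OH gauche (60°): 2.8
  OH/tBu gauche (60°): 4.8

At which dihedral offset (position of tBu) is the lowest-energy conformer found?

60°

tBu at 0° is eclipsed. OH at 0° is eclipsed with tBu at 0° (14.6); H at 120° is eclipsed with I at 120° (6.1); Br at 240° is eclipsed with H at 240° (5.5). Total 26.2 kJ/mol.
tBu at 60° is staggered. OH at 0° is gauche with tBu at 60° (4.8); Br at 240° is gauche with I at 180° (3.1). Total 7.9 kJ/mol.
tBu at 120° is eclipsed. OH at 0° is eclipsed with H at 0° (4.9); H at 120° is eclipsed with tBu at 120° (10.6); Br at 240° is eclipsed with I at 240° (12.1). Total 27.6 kJ/mol.
tBu at 180° is staggered. OH at 0° is gauche with I at 300° (2.8); Br at 240° is gauche with tBu at 180° (4.3); Br at 240° is gauche with I at 300° (3.1). Total 10.2 kJ/mol.
tBu at 240° is eclipsed. OH at 0° is eclipsed with I at 0° (10.3); H at 120° is eclipsed with H at 120° (4.3); Br at 240° is eclipsed with tBu at 240° (18.3). Total 32.9 kJ/mol.
tBu at 300° is staggered. OH at 0° is gauche with tBu at 300° (4.8); OH at 0° is gauche with I at 60° (2.8); Br at 240° is gauche with tBu at 300° (4.3). Total 11.9 kJ/mol.
The minimum (7.9 kJ/mol) occurs with tBu at 60°.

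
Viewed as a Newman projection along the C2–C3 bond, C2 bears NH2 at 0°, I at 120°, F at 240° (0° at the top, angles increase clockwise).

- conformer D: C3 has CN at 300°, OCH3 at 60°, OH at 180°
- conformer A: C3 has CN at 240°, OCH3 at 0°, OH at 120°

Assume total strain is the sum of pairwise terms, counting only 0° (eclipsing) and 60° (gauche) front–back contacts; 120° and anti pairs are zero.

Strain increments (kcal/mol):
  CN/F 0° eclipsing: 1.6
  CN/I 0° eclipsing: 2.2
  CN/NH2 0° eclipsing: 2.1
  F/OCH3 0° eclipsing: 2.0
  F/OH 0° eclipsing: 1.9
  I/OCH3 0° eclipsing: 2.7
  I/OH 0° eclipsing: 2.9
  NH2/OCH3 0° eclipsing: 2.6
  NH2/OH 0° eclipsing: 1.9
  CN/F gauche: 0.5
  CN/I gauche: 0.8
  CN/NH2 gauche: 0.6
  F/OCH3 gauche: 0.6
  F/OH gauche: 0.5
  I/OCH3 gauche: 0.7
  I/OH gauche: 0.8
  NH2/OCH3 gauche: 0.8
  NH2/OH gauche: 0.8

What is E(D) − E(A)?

-3.2 kcal/mol

D (staggered): NH2–CN gauche, NH2–OCH3 gauche, I–OCH3 gauche, I–OH gauche, F–CN gauche, F–OH gauche; 0.6 + 0.8 + 0.7 + 0.8 + 0.5 + 0.5 = 3.9 kcal/mol.
A (eclipsed): NH2–OCH3 eclipsed, I–OH eclipsed, F–CN eclipsed; 2.6 + 2.9 + 1.6 = 7.1 kcal/mol.
E(D) − E(A) = 3.9 − 7.1 = -3.2 kcal/mol.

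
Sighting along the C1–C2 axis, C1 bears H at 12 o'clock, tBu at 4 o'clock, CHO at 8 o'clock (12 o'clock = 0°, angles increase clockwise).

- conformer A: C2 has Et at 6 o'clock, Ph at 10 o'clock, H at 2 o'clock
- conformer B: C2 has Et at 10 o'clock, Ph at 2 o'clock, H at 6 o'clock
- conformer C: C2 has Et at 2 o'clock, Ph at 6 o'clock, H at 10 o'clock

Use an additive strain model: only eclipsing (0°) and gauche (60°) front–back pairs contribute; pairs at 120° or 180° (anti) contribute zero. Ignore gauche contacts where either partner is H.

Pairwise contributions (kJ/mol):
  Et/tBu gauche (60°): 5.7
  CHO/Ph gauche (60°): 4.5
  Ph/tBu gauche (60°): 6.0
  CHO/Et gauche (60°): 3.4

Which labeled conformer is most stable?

A (staggered): tBu(120°)/Et(180°) gauche 5.7; CHO(240°)/Et(180°) gauche 3.4; CHO(240°)/Ph(300°) gauche 4.5 → 13.6 kJ/mol.
B (staggered): tBu(120°)/Ph(60°) gauche 6.0; CHO(240°)/Et(300°) gauche 3.4 → 9.4 kJ/mol.
C (staggered): tBu(120°)/Et(60°) gauche 5.7; tBu(120°)/Ph(180°) gauche 6.0; CHO(240°)/Ph(180°) gauche 4.5 → 16.2 kJ/mol.
B has the lowest total (9.4 kJ/mol).

B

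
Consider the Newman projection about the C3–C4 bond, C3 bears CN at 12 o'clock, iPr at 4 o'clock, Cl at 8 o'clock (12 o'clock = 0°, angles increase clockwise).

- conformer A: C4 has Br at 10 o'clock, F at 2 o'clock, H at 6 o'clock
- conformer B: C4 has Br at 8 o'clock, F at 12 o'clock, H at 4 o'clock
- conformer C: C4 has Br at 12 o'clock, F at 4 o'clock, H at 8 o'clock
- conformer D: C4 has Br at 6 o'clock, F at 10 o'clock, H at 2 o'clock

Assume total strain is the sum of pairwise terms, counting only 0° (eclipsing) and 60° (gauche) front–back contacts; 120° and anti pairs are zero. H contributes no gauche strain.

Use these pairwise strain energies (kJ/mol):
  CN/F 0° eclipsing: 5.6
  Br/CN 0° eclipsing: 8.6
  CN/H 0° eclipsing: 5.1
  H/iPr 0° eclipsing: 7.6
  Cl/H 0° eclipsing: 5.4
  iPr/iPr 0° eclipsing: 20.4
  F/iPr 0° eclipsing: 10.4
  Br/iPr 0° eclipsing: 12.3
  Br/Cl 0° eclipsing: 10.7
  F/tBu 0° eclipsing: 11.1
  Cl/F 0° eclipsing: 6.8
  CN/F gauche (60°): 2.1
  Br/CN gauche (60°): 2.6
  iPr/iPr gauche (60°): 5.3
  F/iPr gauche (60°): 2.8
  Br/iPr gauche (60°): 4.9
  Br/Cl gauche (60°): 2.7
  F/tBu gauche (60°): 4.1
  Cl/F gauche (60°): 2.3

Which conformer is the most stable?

A

A (staggered): CN(0°)/Br(300°) gauche 2.6; CN(0°)/F(60°) gauche 2.1; iPr(120°)/F(60°) gauche 2.8; Cl(240°)/Br(300°) gauche 2.7 → 10.2 kJ/mol.
B (eclipsed): CN(0°)/F(0°) eclipsed 5.6; iPr(120°)/H(120°) eclipsed 7.6; Cl(240°)/Br(240°) eclipsed 10.7 → 23.9 kJ/mol.
C (eclipsed): CN(0°)/Br(0°) eclipsed 8.6; iPr(120°)/F(120°) eclipsed 10.4; Cl(240°)/H(240°) eclipsed 5.4 → 24.4 kJ/mol.
D (staggered): CN(0°)/F(300°) gauche 2.1; iPr(120°)/Br(180°) gauche 4.9; Cl(240°)/Br(180°) gauche 2.7; Cl(240°)/F(300°) gauche 2.3 → 12.0 kJ/mol.
A has the lowest total (10.2 kJ/mol).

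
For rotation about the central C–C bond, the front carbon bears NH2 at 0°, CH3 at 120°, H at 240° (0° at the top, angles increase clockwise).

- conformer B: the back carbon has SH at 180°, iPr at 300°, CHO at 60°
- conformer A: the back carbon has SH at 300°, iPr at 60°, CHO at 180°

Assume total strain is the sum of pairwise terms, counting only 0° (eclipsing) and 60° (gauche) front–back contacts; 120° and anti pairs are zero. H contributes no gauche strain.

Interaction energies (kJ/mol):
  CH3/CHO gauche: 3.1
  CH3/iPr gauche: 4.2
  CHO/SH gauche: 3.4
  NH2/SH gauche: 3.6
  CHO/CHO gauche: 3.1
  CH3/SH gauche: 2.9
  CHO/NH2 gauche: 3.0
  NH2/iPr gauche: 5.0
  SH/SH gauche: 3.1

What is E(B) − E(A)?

B (staggered): NH2–iPr gauche, NH2–CHO gauche, CH3–SH gauche, CH3–CHO gauche; 5.0 + 3.0 + 2.9 + 3.1 = 14.0 kJ/mol.
A (staggered): NH2–SH gauche, NH2–iPr gauche, CH3–iPr gauche, CH3–CHO gauche; 3.6 + 5.0 + 4.2 + 3.1 = 15.9 kJ/mol.
E(B) − E(A) = 14.0 − 15.9 = -1.9 kJ/mol.

-1.9 kJ/mol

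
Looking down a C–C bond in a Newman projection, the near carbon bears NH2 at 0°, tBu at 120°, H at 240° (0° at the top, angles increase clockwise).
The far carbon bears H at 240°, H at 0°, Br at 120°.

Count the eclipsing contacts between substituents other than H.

1

Non-H eclipsing pairs: tBu(120°)/Br(120°) — 1 interaction.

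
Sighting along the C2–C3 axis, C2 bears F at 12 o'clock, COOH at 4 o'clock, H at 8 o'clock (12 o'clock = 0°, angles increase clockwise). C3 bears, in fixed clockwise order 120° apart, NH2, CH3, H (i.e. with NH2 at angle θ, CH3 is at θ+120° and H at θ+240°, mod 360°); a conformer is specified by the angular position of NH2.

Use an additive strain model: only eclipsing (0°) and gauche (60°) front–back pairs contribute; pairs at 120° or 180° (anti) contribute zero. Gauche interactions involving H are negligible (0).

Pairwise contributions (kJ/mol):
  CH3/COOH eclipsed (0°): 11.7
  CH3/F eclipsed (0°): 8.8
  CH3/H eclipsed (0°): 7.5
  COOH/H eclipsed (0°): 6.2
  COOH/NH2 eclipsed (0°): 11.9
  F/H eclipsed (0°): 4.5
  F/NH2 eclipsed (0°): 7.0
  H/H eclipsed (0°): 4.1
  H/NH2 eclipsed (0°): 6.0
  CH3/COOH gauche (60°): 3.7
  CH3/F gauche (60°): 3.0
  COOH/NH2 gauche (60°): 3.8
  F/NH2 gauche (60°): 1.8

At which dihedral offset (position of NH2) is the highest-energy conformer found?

NH2 at 0° is eclipsed. F at 0° is eclipsed with NH2 at 0° (7.0); COOH at 120° is eclipsed with CH3 at 120° (11.7); H at 240° is eclipsed with H at 240° (4.1). Total 22.8 kJ/mol.
NH2 at 60° is staggered. F at 0° is gauche with NH2 at 60° (1.8); COOH at 120° is gauche with NH2 at 60° (3.8); COOH at 120° is gauche with CH3 at 180° (3.7). Total 9.3 kJ/mol.
NH2 at 120° is eclipsed. F at 0° is eclipsed with H at 0° (4.5); COOH at 120° is eclipsed with NH2 at 120° (11.9); H at 240° is eclipsed with CH3 at 240° (7.5). Total 23.9 kJ/mol.
NH2 at 180° is staggered. F at 0° is gauche with CH3 at 300° (3.0); COOH at 120° is gauche with NH2 at 180° (3.8). Total 6.8 kJ/mol.
NH2 at 240° is eclipsed. F at 0° is eclipsed with CH3 at 0° (8.8); COOH at 120° is eclipsed with H at 120° (6.2); H at 240° is eclipsed with NH2 at 240° (6.0). Total 21.0 kJ/mol.
NH2 at 300° is staggered. F at 0° is gauche with NH2 at 300° (1.8); F at 0° is gauche with CH3 at 60° (3.0); COOH at 120° is gauche with CH3 at 60° (3.7). Total 8.5 kJ/mol.
The maximum (23.9 kJ/mol) occurs with NH2 at 120°.

120°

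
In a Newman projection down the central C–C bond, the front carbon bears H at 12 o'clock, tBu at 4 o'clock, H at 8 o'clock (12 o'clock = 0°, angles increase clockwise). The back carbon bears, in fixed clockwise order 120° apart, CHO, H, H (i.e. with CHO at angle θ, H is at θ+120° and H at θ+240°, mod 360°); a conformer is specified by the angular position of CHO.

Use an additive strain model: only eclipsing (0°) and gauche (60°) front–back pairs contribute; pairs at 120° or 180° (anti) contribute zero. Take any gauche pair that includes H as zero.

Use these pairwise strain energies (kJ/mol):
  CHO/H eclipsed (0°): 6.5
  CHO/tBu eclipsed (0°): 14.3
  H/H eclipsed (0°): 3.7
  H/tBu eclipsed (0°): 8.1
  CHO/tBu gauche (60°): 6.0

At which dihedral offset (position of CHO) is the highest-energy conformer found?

CHO at 0° (eclipsed): H(0°)/CHO(0°) eclipsed 6.5; tBu(120°)/H(120°) eclipsed 8.1; H(240°)/H(240°) eclipsed 3.7 → 18.3 kJ/mol.
CHO at 60° (staggered): tBu(120°)/CHO(60°) gauche 6.0 → 6.0 kJ/mol.
CHO at 120° (eclipsed): H(0°)/H(0°) eclipsed 3.7; tBu(120°)/CHO(120°) eclipsed 14.3; H(240°)/H(240°) eclipsed 3.7 → 21.7 kJ/mol.
CHO at 180° (staggered): tBu(120°)/CHO(180°) gauche 6.0 → 6.0 kJ/mol.
CHO at 240° (eclipsed): H(0°)/H(0°) eclipsed 3.7; tBu(120°)/H(120°) eclipsed 8.1; H(240°)/CHO(240°) eclipsed 6.5 → 18.3 kJ/mol.
CHO at 300° (staggered): no non-H gauche contacts → 0.0 kJ/mol.
The maximum (21.7 kJ/mol) occurs with CHO at 120°.

120°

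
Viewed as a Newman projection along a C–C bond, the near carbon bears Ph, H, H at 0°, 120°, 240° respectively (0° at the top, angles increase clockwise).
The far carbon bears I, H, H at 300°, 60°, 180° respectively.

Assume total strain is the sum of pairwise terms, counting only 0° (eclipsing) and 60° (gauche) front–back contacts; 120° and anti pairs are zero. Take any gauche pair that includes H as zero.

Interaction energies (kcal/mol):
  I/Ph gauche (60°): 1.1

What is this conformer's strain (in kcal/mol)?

1.1 kcal/mol

This conformer (staggered): Ph–I gauche; 1.1 = 1.1 kcal/mol.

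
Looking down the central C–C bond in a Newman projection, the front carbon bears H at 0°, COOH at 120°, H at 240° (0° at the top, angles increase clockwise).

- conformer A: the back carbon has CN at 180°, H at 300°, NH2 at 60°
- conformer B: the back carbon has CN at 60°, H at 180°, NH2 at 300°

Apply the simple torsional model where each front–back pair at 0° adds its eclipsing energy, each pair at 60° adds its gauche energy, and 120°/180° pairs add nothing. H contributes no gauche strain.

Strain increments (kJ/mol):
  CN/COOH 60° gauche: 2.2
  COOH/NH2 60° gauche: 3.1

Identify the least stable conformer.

A is staggered. COOH at 120° is gauche with CN at 180° (2.2); COOH at 120° is gauche with NH2 at 60° (3.1). Total 5.3 kJ/mol.
B is staggered. COOH at 120° is gauche with CN at 60° (2.2). Total 2.2 kJ/mol.
A has the highest total (5.3 kJ/mol).

A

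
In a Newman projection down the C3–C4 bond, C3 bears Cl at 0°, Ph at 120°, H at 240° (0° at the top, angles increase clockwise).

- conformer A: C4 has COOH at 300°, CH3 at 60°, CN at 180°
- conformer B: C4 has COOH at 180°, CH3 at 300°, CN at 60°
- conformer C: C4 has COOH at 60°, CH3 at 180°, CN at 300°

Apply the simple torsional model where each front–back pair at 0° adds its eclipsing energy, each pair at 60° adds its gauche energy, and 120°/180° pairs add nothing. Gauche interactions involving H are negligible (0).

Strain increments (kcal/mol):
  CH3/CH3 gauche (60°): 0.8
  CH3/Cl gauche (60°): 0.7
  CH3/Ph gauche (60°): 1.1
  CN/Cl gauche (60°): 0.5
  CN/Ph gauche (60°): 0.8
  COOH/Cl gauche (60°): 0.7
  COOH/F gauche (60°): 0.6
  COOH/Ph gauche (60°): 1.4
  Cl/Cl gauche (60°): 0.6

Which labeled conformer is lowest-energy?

A

A is staggered. Cl at 0° is gauche with COOH at 300° (0.7); Cl at 0° is gauche with CH3 at 60° (0.7); Ph at 120° is gauche with CH3 at 60° (1.1); Ph at 120° is gauche with CN at 180° (0.8). Total 3.3 kcal/mol.
B is staggered. Cl at 0° is gauche with CH3 at 300° (0.7); Cl at 0° is gauche with CN at 60° (0.5); Ph at 120° is gauche with COOH at 180° (1.4); Ph at 120° is gauche with CN at 60° (0.8). Total 3.4 kcal/mol.
C is staggered. Cl at 0° is gauche with COOH at 60° (0.7); Cl at 0° is gauche with CN at 300° (0.5); Ph at 120° is gauche with COOH at 60° (1.4); Ph at 120° is gauche with CH3 at 180° (1.1). Total 3.7 kcal/mol.
A has the lowest total (3.3 kcal/mol).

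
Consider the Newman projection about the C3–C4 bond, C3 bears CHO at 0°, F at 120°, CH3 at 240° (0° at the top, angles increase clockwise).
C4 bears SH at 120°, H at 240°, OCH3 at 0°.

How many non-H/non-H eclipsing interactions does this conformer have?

Non-H eclipsing pairs: CHO(0°)/OCH3(0°); F(120°)/SH(120°) — 2 interactions.

2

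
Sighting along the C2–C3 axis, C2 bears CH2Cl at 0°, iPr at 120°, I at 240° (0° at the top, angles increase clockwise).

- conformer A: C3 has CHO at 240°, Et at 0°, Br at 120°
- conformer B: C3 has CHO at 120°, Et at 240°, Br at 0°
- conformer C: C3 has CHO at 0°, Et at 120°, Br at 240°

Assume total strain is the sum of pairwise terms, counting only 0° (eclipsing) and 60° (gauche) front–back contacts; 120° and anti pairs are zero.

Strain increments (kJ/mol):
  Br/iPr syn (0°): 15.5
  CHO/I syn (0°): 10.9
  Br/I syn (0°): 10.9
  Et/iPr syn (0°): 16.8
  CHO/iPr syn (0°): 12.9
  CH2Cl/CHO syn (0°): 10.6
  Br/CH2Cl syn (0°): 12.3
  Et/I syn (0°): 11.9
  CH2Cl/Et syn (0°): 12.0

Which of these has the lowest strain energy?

B

A (eclipsed): CH2Cl(0°)/Et(0°) eclipsed 12.0; iPr(120°)/Br(120°) eclipsed 15.5; I(240°)/CHO(240°) eclipsed 10.9 → 38.4 kJ/mol.
B (eclipsed): CH2Cl(0°)/Br(0°) eclipsed 12.3; iPr(120°)/CHO(120°) eclipsed 12.9; I(240°)/Et(240°) eclipsed 11.9 → 37.1 kJ/mol.
C (eclipsed): CH2Cl(0°)/CHO(0°) eclipsed 10.6; iPr(120°)/Et(120°) eclipsed 16.8; I(240°)/Br(240°) eclipsed 10.9 → 38.3 kJ/mol.
B has the lowest total (37.1 kJ/mol).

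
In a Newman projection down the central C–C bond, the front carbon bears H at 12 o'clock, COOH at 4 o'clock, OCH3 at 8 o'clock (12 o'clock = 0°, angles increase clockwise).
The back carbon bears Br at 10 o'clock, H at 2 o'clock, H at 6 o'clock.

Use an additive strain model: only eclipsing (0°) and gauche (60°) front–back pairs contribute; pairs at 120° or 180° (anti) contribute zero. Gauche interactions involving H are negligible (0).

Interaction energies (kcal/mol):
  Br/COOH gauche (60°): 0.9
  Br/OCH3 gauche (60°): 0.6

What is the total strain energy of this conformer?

0.6 kcal/mol

This conformer (staggered): OCH3(240°)/Br(300°) gauche 0.6 → 0.6 kcal/mol.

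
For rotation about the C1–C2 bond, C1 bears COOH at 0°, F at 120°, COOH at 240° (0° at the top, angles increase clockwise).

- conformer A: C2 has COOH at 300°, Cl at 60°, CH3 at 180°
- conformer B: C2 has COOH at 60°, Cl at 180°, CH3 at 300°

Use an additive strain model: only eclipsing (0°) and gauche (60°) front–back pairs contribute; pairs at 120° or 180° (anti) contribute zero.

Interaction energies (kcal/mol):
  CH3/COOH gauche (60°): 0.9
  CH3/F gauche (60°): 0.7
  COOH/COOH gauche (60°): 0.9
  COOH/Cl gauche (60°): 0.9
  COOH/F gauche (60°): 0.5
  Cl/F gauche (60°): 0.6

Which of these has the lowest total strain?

A (staggered): COOH–COOH gauche, COOH–Cl gauche, F–Cl gauche, F–CH3 gauche, COOH–COOH gauche, COOH–CH3 gauche; 0.9 + 0.9 + 0.6 + 0.7 + 0.9 + 0.9 = 4.9 kcal/mol.
B (staggered): COOH–COOH gauche, COOH–CH3 gauche, F–COOH gauche, F–Cl gauche, COOH–Cl gauche, COOH–CH3 gauche; 0.9 + 0.9 + 0.5 + 0.6 + 0.9 + 0.9 = 4.7 kcal/mol.
B has the lowest total (4.7 kcal/mol).

B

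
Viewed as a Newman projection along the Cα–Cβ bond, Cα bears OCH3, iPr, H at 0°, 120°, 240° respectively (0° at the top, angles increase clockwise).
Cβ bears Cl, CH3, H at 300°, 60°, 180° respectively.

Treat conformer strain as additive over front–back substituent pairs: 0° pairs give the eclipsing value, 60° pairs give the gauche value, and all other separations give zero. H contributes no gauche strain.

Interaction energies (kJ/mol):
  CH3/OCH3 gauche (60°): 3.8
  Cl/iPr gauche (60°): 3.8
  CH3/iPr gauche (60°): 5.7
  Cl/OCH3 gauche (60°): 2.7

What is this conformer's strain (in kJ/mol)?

12.2 kJ/mol

This conformer (staggered): OCH3–Cl gauche, OCH3–CH3 gauche, iPr–CH3 gauche; 2.7 + 3.8 + 5.7 = 12.2 kJ/mol.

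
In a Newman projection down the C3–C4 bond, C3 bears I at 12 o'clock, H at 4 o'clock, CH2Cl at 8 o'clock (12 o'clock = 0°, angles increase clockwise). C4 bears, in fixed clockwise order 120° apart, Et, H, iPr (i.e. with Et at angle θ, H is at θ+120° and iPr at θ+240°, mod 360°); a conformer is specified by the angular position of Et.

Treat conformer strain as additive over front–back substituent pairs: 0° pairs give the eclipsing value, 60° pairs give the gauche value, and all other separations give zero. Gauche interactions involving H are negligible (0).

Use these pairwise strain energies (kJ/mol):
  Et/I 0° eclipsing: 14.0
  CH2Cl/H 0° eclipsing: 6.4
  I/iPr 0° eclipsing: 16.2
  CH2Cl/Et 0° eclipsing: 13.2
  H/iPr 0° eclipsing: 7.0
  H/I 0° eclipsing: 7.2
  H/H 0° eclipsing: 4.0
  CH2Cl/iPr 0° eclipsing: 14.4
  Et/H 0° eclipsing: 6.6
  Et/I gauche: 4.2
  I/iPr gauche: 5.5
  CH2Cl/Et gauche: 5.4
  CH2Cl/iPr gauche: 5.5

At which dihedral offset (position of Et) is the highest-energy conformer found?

0°

Et at 0° (eclipsed): I(0°)/Et(0°) eclipsed 14.0; H(120°)/H(120°) eclipsed 4.0; CH2Cl(240°)/iPr(240°) eclipsed 14.4 → 32.4 kJ/mol.
Et at 60° (staggered): I(0°)/Et(60°) gauche 4.2; I(0°)/iPr(300°) gauche 5.5; CH2Cl(240°)/iPr(300°) gauche 5.5 → 15.2 kJ/mol.
Et at 120° (eclipsed): I(0°)/iPr(0°) eclipsed 16.2; H(120°)/Et(120°) eclipsed 6.6; CH2Cl(240°)/H(240°) eclipsed 6.4 → 29.2 kJ/mol.
Et at 180° (staggered): I(0°)/iPr(60°) gauche 5.5; CH2Cl(240°)/Et(180°) gauche 5.4 → 10.9 kJ/mol.
Et at 240° (eclipsed): I(0°)/H(0°) eclipsed 7.2; H(120°)/iPr(120°) eclipsed 7.0; CH2Cl(240°)/Et(240°) eclipsed 13.2 → 27.4 kJ/mol.
Et at 300° (staggered): I(0°)/Et(300°) gauche 4.2; CH2Cl(240°)/Et(300°) gauche 5.4; CH2Cl(240°)/iPr(180°) gauche 5.5 → 15.1 kJ/mol.
The maximum (32.4 kJ/mol) occurs with Et at 0°.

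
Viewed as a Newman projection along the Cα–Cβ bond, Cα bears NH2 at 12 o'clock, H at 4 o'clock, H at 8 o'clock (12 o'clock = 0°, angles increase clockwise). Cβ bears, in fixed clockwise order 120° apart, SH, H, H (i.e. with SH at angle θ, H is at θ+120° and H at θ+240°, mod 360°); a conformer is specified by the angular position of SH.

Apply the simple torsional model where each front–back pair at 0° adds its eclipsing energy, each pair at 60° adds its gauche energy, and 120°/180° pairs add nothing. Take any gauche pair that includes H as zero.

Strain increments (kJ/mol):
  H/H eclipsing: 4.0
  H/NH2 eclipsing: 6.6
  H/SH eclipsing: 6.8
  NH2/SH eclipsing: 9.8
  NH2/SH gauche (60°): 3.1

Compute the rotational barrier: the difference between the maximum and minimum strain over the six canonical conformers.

17.8 kJ/mol

SH at 0° (eclipsed): NH2(0°)/SH(0°) eclipsed 9.8; H(120°)/H(120°) eclipsed 4.0; H(240°)/H(240°) eclipsed 4.0 → 17.8 kJ/mol.
SH at 60° (staggered): NH2(0°)/SH(60°) gauche 3.1 → 3.1 kJ/mol.
SH at 120° (eclipsed): NH2(0°)/H(0°) eclipsed 6.6; H(120°)/SH(120°) eclipsed 6.8; H(240°)/H(240°) eclipsed 4.0 → 17.4 kJ/mol.
SH at 180° (staggered): no non-H gauche contacts → 0.0 kJ/mol.
SH at 240° (eclipsed): NH2(0°)/H(0°) eclipsed 6.6; H(120°)/H(120°) eclipsed 4.0; H(240°)/SH(240°) eclipsed 6.8 → 17.4 kJ/mol.
SH at 300° (staggered): NH2(0°)/SH(300°) gauche 3.1 → 3.1 kJ/mol.
Max at 0° (17.8 kJ/mol), min at 180° (0.0 kJ/mol); barrier = 17.8 kJ/mol.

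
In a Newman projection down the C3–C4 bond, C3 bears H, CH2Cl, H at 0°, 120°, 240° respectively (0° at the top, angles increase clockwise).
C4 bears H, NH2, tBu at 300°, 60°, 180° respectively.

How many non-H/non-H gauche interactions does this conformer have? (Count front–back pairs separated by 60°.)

Non-H gauche pairs: CH2Cl(120°)/NH2(60°); CH2Cl(120°)/tBu(180°) — 2 interactions.

2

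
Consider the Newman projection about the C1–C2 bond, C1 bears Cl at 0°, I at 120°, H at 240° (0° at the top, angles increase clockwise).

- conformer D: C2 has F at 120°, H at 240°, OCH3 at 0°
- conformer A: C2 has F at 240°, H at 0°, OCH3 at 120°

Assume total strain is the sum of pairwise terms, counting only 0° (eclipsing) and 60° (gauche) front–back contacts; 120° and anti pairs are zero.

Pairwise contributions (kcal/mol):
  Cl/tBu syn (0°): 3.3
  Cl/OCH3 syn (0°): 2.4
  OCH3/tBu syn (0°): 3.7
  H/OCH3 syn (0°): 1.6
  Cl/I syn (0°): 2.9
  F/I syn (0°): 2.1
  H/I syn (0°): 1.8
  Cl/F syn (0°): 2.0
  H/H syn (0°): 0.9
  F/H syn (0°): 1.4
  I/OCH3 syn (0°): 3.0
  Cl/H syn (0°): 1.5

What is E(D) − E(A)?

-0.5 kcal/mol

D (eclipsed): Cl–OCH3 eclipsed, I–F eclipsed, H–H eclipsed; 2.4 + 2.1 + 0.9 = 5.4 kcal/mol.
A (eclipsed): Cl–H eclipsed, I–OCH3 eclipsed, H–F eclipsed; 1.5 + 3.0 + 1.4 = 5.9 kcal/mol.
E(D) − E(A) = 5.4 − 5.9 = -0.5 kcal/mol.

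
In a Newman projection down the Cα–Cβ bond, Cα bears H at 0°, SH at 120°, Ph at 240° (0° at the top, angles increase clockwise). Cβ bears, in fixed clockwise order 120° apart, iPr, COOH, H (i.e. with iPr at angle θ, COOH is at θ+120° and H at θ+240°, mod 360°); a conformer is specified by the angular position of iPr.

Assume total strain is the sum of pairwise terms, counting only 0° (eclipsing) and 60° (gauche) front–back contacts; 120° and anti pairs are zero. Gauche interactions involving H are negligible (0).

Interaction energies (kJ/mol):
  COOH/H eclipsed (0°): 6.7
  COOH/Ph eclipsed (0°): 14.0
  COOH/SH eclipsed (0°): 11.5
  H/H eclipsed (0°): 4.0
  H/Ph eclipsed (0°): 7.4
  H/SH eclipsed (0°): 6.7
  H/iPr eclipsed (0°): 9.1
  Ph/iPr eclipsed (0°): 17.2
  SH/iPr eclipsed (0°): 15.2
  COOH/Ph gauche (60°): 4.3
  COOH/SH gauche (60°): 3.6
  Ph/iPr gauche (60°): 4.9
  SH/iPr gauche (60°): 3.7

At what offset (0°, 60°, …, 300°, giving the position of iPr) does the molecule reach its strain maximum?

120°

iPr at 0° is eclipsed. H at 0° is eclipsed with iPr at 0° (9.1); SH at 120° is eclipsed with COOH at 120° (11.5); Ph at 240° is eclipsed with H at 240° (7.4). Total 28.0 kJ/mol.
iPr at 60° is staggered. SH at 120° is gauche with iPr at 60° (3.7); SH at 120° is gauche with COOH at 180° (3.6); Ph at 240° is gauche with COOH at 180° (4.3). Total 11.6 kJ/mol.
iPr at 120° is eclipsed. H at 0° is eclipsed with H at 0° (4.0); SH at 120° is eclipsed with iPr at 120° (15.2); Ph at 240° is eclipsed with COOH at 240° (14.0). Total 33.2 kJ/mol.
iPr at 180° is staggered. SH at 120° is gauche with iPr at 180° (3.7); Ph at 240° is gauche with iPr at 180° (4.9); Ph at 240° is gauche with COOH at 300° (4.3). Total 12.9 kJ/mol.
iPr at 240° is eclipsed. H at 0° is eclipsed with COOH at 0° (6.7); SH at 120° is eclipsed with H at 120° (6.7); Ph at 240° is eclipsed with iPr at 240° (17.2). Total 30.6 kJ/mol.
iPr at 300° is staggered. SH at 120° is gauche with COOH at 60° (3.6); Ph at 240° is gauche with iPr at 300° (4.9). Total 8.5 kJ/mol.
The maximum (33.2 kJ/mol) occurs with iPr at 120°.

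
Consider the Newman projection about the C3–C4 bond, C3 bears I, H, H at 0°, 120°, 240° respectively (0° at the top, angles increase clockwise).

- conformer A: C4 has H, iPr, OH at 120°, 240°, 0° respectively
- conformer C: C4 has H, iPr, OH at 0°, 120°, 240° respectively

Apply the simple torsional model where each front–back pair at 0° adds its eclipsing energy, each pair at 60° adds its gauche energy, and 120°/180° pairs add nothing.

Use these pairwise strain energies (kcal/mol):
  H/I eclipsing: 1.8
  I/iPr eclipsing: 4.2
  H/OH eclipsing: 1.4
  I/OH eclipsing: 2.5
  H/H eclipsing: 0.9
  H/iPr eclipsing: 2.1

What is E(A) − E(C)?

A (eclipsed): I(0°)/OH(0°) eclipsed 2.5; H(120°)/H(120°) eclipsed 0.9; H(240°)/iPr(240°) eclipsed 2.1 → 5.5 kcal/mol.
C (eclipsed): I(0°)/H(0°) eclipsed 1.8; H(120°)/iPr(120°) eclipsed 2.1; H(240°)/OH(240°) eclipsed 1.4 → 5.3 kcal/mol.
E(A) − E(C) = 5.5 − 5.3 = +0.2 kcal/mol.

+0.2 kcal/mol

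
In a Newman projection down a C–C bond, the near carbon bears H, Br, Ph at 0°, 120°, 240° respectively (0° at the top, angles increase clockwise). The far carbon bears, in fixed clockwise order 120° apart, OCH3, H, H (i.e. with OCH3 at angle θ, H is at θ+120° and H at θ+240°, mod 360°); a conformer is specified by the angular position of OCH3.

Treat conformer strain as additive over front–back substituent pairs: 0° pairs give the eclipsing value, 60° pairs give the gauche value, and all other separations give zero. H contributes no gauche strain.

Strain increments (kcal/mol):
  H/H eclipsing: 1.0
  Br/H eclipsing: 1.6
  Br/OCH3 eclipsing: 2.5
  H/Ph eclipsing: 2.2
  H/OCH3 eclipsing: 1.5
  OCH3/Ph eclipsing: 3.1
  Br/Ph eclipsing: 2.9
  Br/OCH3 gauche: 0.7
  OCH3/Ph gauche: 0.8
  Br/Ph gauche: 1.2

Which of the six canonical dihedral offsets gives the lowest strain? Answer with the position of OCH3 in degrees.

60°

OCH3 at 0° is eclipsed. H at 0° is eclipsed with OCH3 at 0° (1.5); Br at 120° is eclipsed with H at 120° (1.6); Ph at 240° is eclipsed with H at 240° (2.2). Total 5.3 kcal/mol.
OCH3 at 60° is staggered. Br at 120° is gauche with OCH3 at 60° (0.7). Total 0.7 kcal/mol.
OCH3 at 120° is eclipsed. H at 0° is eclipsed with H at 0° (1.0); Br at 120° is eclipsed with OCH3 at 120° (2.5); Ph at 240° is eclipsed with H at 240° (2.2). Total 5.7 kcal/mol.
OCH3 at 180° is staggered. Br at 120° is gauche with OCH3 at 180° (0.7); Ph at 240° is gauche with OCH3 at 180° (0.8). Total 1.5 kcal/mol.
OCH3 at 240° is eclipsed. H at 0° is eclipsed with H at 0° (1.0); Br at 120° is eclipsed with H at 120° (1.6); Ph at 240° is eclipsed with OCH3 at 240° (3.1). Total 5.7 kcal/mol.
OCH3 at 300° is staggered. Ph at 240° is gauche with OCH3 at 300° (0.8). Total 0.8 kcal/mol.
The minimum (0.7 kcal/mol) occurs with OCH3 at 60°.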